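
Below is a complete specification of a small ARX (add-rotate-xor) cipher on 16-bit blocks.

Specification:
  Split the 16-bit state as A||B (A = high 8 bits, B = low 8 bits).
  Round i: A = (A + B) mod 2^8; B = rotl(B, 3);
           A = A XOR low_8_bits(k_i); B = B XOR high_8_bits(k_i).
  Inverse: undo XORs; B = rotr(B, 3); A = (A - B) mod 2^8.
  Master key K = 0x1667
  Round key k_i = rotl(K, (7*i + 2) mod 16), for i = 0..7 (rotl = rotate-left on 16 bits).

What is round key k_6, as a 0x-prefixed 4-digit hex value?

0x7166

K = 0x1667
k_0 = rotl(K, (7*0+2) mod 16) = rotl(K, 2) = 0x599C
k_1 = rotl(K, (7*1+2) mod 16) = rotl(K, 9) = 0xCE2C
k_2 = rotl(K, (7*2+2) mod 16) = rotl(K, 0) = 0x1667
k_3 = rotl(K, (7*3+2) mod 16) = rotl(K, 7) = 0x338B
k_4 = rotl(K, (7*4+2) mod 16) = rotl(K, 14) = 0xC599
k_5 = rotl(K, (7*5+2) mod 16) = rotl(K, 5) = 0xCCE2
k_6 = rotl(K, (7*6+2) mod 16) = rotl(K, 12) = 0x7166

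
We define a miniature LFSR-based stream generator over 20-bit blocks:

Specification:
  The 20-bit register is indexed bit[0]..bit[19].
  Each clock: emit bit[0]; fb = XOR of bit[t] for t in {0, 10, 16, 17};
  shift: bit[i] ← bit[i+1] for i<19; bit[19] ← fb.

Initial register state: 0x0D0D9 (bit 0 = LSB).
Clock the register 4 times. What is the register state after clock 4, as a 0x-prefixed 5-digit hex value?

0x50D0D

reg_0 = 0x0D0D9
clock 1: out=1, reg = 0x8686C
clock 2: out=0, reg = 0x43436
clock 3: out=0, reg = 0xA1A1B
clock 4: out=1, reg = 0x50D0D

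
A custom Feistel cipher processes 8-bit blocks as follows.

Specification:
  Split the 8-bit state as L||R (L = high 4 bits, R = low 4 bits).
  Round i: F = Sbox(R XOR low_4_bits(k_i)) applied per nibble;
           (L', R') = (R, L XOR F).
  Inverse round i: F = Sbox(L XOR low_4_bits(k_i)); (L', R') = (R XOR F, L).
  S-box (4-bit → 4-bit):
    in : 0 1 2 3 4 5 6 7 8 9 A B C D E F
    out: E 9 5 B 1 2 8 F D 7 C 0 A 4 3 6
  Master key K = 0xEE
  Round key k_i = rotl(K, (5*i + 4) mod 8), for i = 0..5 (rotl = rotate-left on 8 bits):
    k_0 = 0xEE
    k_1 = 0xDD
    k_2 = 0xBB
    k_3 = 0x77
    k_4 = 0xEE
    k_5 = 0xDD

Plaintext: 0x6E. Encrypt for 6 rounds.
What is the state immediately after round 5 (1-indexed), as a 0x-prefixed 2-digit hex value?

s_0 = plaintext = 0x6E
s_1 = Round(s_0, k_0) = 0xE8
s_2 = Round(s_1, k_1) = 0x8C
s_3 = Round(s_2, k_2) = 0xC7
s_4 = Round(s_3, k_3) = 0x72
s_5 = Round(s_4, k_4) = 0x2D
s_6 = Round(s_5, k_5) = 0xDC

0x2D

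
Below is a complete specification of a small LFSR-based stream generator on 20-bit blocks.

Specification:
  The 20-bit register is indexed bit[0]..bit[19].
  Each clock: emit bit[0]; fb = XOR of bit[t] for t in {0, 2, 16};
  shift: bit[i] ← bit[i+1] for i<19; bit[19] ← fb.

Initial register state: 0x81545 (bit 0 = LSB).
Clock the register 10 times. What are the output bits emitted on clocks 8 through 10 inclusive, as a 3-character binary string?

010

reg_0 = 0x81545
clock 1: out=1, reg = 0x40AA2
clock 2: out=0, reg = 0x20551
clock 3: out=1, reg = 0x902A8
clock 4: out=0, reg = 0xC8154
clock 5: out=0, reg = 0xE40AA
clock 6: out=0, reg = 0x72055
clock 7: out=1, reg = 0xB902A
clock 8: out=0, reg = 0xDC815
clock 9: out=1, reg = 0xEE40A
clock 10: out=0, reg = 0x77205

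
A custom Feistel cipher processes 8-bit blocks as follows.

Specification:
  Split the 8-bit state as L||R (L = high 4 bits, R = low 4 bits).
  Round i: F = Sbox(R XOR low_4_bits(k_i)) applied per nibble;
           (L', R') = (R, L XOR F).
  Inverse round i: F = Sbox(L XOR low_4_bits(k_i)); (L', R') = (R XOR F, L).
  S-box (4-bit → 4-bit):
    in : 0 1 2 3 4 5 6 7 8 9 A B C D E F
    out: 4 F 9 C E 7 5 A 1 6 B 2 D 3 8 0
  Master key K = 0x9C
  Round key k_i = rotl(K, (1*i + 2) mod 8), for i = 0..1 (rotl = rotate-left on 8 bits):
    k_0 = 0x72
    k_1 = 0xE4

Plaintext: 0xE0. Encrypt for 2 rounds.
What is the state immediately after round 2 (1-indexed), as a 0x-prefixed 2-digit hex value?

s_0 = plaintext = 0xE0
s_1 = Round(s_0, k_0) = 0x07
s_2 = Round(s_1, k_1) = 0x7C

0x7C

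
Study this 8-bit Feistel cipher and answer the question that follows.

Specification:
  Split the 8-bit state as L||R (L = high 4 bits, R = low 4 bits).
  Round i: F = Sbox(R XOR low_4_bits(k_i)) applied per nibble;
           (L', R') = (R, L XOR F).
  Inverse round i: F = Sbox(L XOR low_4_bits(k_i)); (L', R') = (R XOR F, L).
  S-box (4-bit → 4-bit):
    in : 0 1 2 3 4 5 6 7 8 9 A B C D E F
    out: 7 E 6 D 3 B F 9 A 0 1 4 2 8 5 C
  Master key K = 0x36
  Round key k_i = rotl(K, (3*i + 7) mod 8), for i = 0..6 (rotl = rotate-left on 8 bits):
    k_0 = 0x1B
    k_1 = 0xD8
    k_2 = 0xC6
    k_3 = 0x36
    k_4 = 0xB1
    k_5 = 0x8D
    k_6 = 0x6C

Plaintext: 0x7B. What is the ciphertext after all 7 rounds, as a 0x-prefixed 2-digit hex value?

0x2E

s_0 = plaintext = 0x7B
s_1 = Round(s_0, k_0) = 0xB0
s_2 = Round(s_1, k_1) = 0x01
s_3 = Round(s_2, k_2) = 0x19
s_4 = Round(s_3, k_3) = 0x9D
s_5 = Round(s_4, k_4) = 0xDB
s_6 = Round(s_5, k_5) = 0xB2
s_7 = Round(s_6, k_6) = 0x2E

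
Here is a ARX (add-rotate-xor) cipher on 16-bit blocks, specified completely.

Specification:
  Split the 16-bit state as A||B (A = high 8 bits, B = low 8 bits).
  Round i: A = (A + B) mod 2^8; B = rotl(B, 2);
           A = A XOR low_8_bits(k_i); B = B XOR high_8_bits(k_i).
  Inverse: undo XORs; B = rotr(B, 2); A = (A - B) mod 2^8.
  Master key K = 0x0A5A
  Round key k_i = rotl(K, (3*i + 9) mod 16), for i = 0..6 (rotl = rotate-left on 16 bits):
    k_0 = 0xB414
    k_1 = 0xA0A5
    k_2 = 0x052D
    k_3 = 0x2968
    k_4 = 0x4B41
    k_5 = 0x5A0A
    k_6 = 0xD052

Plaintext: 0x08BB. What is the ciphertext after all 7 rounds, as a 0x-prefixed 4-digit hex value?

0x4865

s_0 = plaintext = 0x08BB
s_1 = Round(s_0, k_0) = 0xD75A
s_2 = Round(s_1, k_1) = 0x94C9
s_3 = Round(s_2, k_2) = 0x7022
s_4 = Round(s_3, k_3) = 0xFAA1
s_5 = Round(s_4, k_4) = 0xDACD
s_6 = Round(s_5, k_5) = 0xAD6D
s_7 = Round(s_6, k_6) = 0x4865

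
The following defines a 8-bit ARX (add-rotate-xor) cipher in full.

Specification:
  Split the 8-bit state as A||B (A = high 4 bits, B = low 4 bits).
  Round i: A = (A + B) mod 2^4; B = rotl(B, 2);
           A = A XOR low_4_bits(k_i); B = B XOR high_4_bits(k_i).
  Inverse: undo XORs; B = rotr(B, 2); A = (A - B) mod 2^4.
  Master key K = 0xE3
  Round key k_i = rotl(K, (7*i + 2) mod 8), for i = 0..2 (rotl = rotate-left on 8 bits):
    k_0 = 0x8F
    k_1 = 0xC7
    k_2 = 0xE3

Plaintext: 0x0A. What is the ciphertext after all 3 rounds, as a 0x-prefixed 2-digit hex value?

0x7F

s_0 = plaintext = 0x0A
s_1 = Round(s_0, k_0) = 0x52
s_2 = Round(s_1, k_1) = 0x04
s_3 = Round(s_2, k_2) = 0x7F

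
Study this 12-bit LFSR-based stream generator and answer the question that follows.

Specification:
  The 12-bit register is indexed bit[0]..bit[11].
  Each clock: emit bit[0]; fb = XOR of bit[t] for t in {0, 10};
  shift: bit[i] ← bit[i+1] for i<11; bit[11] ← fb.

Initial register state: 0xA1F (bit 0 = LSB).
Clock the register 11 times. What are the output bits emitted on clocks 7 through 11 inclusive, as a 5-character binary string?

reg_0 = 0xA1F
clock 1: out=1, reg = 0xD0F
clock 2: out=1, reg = 0x687
clock 3: out=1, reg = 0x343
clock 4: out=1, reg = 0x9A1
clock 5: out=1, reg = 0xCD0
clock 6: out=0, reg = 0xE68
clock 7: out=0, reg = 0xF34
clock 8: out=0, reg = 0xF9A
clock 9: out=0, reg = 0xFCD
clock 10: out=1, reg = 0x7E6
clock 11: out=0, reg = 0xBF3

00010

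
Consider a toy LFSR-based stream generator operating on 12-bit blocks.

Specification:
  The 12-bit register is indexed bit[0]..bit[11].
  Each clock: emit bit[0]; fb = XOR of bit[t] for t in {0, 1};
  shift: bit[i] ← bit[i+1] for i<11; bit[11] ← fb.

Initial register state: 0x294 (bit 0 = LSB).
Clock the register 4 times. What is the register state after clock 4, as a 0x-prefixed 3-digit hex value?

0xE29

reg_0 = 0x294
clock 1: out=0, reg = 0x14A
clock 2: out=0, reg = 0x8A5
clock 3: out=1, reg = 0xC52
clock 4: out=0, reg = 0xE29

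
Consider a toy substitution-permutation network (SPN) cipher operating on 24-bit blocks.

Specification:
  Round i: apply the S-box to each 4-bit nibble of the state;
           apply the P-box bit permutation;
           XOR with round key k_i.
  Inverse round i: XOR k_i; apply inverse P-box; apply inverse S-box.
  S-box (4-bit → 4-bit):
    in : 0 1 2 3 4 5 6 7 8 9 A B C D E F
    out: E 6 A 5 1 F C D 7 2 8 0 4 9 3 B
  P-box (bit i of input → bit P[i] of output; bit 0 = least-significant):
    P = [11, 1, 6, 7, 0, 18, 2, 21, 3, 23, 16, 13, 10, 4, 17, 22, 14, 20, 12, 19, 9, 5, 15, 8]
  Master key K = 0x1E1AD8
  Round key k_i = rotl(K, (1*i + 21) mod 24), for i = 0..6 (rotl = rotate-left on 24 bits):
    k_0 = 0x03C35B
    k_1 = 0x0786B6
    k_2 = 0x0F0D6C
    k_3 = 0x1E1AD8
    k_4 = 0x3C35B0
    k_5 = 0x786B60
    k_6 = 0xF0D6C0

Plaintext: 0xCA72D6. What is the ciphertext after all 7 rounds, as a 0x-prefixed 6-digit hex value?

0x1DBE0F

s_0 = plaintext = 0xCA72D6
s_1 = Round(s_0, k_0) = 0xE9679A
s_2 = Round(s_1, k_1) = 0x50A41E
s_3 = Round(s_2, k_2) = 0x539642
s_4 = Round(s_3, k_3) = 0x1FE96B
s_5 = Round(s_4, k_4) = 0x84F184
s_6 = Round(s_5, k_5) = 0xBDA555
s_7 = Round(s_6, k_6) = 0x1DBE0F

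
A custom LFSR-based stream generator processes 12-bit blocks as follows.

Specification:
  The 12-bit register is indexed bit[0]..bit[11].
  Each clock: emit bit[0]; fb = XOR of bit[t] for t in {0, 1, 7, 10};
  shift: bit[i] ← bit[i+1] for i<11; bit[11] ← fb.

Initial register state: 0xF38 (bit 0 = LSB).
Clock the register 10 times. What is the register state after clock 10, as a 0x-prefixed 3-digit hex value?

reg_0 = 0xF38
clock 1: out=0, reg = 0xF9C
clock 2: out=0, reg = 0x7CE
clock 3: out=0, reg = 0xBE7
clock 4: out=1, reg = 0xDF3
clock 5: out=1, reg = 0x6F9
clock 6: out=1, reg = 0xB7C
clock 7: out=0, reg = 0x5BE
clock 8: out=0, reg = 0xADF
clock 9: out=1, reg = 0xD6F
clock 10: out=1, reg = 0xEB7

0xEB7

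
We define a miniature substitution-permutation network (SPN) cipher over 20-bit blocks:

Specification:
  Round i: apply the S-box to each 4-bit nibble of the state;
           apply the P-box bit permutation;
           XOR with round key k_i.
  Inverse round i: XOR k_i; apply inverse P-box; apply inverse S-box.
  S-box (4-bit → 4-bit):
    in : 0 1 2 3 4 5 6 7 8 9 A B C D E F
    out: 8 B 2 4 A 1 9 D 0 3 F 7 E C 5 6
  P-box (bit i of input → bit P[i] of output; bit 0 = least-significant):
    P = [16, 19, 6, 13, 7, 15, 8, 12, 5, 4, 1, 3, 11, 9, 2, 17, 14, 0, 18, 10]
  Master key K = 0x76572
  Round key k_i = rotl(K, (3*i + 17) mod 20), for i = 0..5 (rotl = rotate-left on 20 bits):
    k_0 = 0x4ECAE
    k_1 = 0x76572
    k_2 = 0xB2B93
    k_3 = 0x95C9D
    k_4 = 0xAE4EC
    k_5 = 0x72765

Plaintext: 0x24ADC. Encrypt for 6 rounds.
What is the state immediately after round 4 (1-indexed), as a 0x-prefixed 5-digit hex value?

s_0 = plaintext = 0x24ADC
s_1 = Round(s_0, k_0) = 0xEDFD5
s_2 = Round(s_1, k_1) = 0x03464
s_3 = Round(s_2, k_2) = 0x31F0F
s_4 = Round(s_3, k_3) = 0x746CF
s_5 = Round(s_4, k_4) = 0x43384
s_6 = Round(s_5, k_5) = 0xF0362

0x746CF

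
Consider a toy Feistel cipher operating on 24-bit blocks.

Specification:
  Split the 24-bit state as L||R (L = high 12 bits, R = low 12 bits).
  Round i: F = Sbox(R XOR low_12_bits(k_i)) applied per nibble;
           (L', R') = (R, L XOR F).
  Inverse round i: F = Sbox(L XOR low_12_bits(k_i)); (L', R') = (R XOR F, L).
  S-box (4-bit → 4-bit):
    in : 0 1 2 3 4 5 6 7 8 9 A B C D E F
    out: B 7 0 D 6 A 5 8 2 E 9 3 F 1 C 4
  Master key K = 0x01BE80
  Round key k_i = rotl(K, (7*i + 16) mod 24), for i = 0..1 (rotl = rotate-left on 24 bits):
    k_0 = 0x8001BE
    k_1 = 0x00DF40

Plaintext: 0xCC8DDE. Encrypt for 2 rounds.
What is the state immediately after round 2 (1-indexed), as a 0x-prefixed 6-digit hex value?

s_0 = plaintext = 0xCC8DDE
s_1 = Round(s_0, k_0) = 0xDDE393
s_2 = Round(s_1, k_1) = 0x3932C3

0x3932C3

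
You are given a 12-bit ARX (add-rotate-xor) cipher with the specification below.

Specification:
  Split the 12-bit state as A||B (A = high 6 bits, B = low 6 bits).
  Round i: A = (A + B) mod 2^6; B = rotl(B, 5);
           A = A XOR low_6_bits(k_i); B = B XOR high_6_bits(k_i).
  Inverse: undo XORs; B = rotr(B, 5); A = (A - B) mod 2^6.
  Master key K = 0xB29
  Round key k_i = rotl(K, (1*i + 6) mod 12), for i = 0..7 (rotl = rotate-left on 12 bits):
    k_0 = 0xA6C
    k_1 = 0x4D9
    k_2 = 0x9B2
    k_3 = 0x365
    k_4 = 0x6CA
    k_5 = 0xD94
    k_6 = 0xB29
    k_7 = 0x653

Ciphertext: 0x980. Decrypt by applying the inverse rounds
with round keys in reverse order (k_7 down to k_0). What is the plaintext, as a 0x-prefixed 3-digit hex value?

s_0 = ciphertext = 0x980
s_1 = InvRound(s_0, k_7) = 0x0F2
s_2 = InvRound(s_1, k_6) = 0xBBC
s_3 = InvRound(s_2, k_5) = 0x994
s_4 = InvRound(s_3, k_4) = 0x39E
s_5 = InvRound(s_4, k_3) = 0x166
s_6 = InvRound(s_5, k_2) = 0xDC0
s_7 = InvRound(s_6, k_1) = 0x226
s_8 = InvRound(s_7, k_0) = 0x19E

0x19E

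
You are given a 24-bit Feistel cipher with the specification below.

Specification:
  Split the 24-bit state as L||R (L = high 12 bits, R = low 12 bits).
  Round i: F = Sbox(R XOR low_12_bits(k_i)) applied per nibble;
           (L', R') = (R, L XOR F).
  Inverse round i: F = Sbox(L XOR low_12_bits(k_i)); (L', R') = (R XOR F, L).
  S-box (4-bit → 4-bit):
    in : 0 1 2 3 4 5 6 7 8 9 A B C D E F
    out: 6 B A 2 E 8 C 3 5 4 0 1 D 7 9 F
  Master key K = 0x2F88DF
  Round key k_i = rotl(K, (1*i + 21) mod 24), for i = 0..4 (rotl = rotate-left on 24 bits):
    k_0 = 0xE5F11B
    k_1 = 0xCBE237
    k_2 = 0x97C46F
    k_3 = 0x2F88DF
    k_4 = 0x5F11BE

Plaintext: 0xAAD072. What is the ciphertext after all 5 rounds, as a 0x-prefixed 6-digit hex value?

0xA0EC31

s_0 = plaintext = 0xAAD072
s_1 = Round(s_0, k_0) = 0x072169
s_2 = Round(s_1, k_1) = 0x1692FB
s_3 = Round(s_2, k_2) = 0x2FBD27
s_4 = Round(s_3, k_3) = 0xD27A0E
s_5 = Round(s_4, k_4) = 0xA0EC31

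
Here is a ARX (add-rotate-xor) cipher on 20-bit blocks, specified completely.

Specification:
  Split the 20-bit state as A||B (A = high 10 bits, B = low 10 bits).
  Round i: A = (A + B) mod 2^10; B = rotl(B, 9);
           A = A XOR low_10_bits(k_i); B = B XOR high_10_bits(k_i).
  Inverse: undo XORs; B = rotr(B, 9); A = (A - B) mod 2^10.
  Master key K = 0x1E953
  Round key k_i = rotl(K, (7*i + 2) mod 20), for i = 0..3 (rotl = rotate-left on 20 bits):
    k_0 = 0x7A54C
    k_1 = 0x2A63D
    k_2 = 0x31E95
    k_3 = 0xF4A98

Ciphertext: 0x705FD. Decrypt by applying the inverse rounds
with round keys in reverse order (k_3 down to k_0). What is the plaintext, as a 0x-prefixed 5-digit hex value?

s_0 = ciphertext = 0x705FD
s_1 = InvRound(s_0, k_3) = 0xBE85F
s_2 = InvRound(s_1, k_2) = 0xCFD30
s_3 = InvRound(s_2, k_1) = 0x74332
s_4 = InvRound(s_3, k_0) = 0xB95B7

0xB95B7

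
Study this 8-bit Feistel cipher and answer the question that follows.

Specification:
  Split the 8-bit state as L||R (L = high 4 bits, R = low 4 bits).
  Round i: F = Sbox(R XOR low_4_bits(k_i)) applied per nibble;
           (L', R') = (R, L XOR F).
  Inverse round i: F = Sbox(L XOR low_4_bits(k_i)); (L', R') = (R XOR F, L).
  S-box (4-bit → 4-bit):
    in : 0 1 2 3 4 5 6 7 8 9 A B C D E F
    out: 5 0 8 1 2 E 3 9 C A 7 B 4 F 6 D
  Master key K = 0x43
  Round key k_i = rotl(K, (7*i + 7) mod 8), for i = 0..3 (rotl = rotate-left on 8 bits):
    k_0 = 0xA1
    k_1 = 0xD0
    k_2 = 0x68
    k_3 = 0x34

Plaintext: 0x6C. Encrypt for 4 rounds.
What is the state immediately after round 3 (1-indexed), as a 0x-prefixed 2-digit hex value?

s_0 = plaintext = 0x6C
s_1 = Round(s_0, k_0) = 0xC9
s_2 = Round(s_1, k_1) = 0x96
s_3 = Round(s_2, k_2) = 0x6F
s_4 = Round(s_3, k_3) = 0xFD

0x6F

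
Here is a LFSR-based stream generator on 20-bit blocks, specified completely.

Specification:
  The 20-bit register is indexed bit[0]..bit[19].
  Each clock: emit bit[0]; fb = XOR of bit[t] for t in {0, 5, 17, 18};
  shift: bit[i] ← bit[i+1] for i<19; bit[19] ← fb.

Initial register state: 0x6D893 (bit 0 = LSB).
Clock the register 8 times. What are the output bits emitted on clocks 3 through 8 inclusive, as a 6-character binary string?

reg_0 = 0x6D893
clock 1: out=1, reg = 0xB6C49
clock 2: out=1, reg = 0x5B624
clock 3: out=0, reg = 0x2DB12
clock 4: out=0, reg = 0x96D89
clock 5: out=1, reg = 0xCB6C4
clock 6: out=0, reg = 0xE5B62
clock 7: out=0, reg = 0xF2DB1
clock 8: out=1, reg = 0x796D8

001001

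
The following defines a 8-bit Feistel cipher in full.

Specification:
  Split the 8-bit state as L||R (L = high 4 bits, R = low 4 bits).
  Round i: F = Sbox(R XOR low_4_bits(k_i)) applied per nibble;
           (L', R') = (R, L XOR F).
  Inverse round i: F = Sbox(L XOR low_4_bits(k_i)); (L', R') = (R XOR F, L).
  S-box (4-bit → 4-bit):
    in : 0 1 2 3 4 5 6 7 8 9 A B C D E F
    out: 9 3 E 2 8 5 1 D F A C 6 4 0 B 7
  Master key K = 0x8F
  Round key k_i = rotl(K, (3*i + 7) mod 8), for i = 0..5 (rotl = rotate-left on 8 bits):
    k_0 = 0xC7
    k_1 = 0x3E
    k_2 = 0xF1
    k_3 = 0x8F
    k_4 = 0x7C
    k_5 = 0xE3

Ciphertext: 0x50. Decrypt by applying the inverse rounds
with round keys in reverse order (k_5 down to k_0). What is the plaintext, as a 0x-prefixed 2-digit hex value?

0x1A

s_0 = ciphertext = 0x50
s_1 = InvRound(s_0, k_5) = 0x15
s_2 = InvRound(s_1, k_4) = 0x51
s_3 = InvRound(s_2, k_3) = 0xD5
s_4 = InvRound(s_3, k_2) = 0x1D
s_5 = InvRound(s_4, k_1) = 0xA1
s_6 = InvRound(s_5, k_0) = 0x1A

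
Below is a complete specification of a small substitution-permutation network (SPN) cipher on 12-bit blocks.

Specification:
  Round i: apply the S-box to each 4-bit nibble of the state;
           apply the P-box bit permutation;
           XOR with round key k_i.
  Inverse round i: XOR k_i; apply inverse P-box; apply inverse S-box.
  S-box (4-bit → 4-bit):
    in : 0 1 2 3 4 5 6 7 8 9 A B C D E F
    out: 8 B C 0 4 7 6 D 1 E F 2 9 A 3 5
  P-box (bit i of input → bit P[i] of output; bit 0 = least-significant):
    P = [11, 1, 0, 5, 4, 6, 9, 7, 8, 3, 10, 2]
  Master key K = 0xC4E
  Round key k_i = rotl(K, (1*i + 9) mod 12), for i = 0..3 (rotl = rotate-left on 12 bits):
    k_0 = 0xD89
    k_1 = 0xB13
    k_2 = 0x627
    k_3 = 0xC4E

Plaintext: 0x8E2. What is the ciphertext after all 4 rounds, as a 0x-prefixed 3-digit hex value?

s_0 = plaintext = 0x8E2
s_1 = Round(s_0, k_0) = 0xCF8
s_2 = Round(s_1, k_1) = 0x007
s_3 = Round(s_2, k_2) = 0xE82
s_4 = Round(s_3, k_3) = 0xD77

0xD77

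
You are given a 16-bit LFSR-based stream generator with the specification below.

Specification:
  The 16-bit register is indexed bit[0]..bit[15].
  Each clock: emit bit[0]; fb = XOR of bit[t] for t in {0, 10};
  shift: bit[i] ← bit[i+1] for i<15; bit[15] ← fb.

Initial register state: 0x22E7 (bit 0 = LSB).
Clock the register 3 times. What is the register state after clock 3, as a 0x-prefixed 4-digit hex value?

0xE45C

reg_0 = 0x22E7
clock 1: out=1, reg = 0x9173
clock 2: out=1, reg = 0xC8B9
clock 3: out=1, reg = 0xE45C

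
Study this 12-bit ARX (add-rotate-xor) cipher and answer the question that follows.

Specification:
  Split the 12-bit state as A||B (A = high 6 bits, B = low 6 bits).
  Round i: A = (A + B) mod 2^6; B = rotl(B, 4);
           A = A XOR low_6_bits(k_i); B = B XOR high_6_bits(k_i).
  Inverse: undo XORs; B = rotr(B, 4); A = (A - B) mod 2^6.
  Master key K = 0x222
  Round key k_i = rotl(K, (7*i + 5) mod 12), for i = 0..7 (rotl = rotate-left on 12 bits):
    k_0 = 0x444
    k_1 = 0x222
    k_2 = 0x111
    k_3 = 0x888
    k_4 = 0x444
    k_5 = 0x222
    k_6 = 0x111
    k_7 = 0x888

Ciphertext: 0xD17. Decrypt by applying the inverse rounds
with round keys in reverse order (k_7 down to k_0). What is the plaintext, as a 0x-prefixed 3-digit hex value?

s_0 = ciphertext = 0xD17
s_1 = InvRound(s_0, k_7) = 0x957
s_2 = InvRound(s_1, k_6) = 0x9CD
s_3 = InvRound(s_2, k_5) = 0xC54
s_4 = InvRound(s_3, k_4) = 0x854
s_5 = InvRound(s_4, k_3) = 0x39B
s_6 = InvRound(s_5, k_2) = 0x8BD
s_7 = InvRound(s_6, k_1) = 0xA57
s_8 = InvRound(s_7, k_0) = 0x558

0x558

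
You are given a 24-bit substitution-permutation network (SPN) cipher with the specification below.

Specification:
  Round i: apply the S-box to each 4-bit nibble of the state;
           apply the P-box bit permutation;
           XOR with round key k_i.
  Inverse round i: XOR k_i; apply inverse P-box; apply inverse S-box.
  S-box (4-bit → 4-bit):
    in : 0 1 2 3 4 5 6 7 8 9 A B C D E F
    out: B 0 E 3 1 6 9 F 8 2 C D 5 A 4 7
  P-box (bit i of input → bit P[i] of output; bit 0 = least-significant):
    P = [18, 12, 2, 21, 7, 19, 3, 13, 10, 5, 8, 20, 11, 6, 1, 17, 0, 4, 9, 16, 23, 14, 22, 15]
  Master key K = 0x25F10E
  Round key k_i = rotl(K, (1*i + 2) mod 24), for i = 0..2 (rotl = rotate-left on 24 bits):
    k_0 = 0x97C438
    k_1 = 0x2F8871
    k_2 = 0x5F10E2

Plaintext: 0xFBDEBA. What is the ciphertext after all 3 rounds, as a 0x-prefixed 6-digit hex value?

s_0 = plaintext = 0xFBDEBA
s_1 = Round(s_0, k_0) = 0x74A7F5
s_2 = Round(s_1, k_1) = 0xF55DDE
s_3 = Round(s_2, k_2) = 0x877294

0x877294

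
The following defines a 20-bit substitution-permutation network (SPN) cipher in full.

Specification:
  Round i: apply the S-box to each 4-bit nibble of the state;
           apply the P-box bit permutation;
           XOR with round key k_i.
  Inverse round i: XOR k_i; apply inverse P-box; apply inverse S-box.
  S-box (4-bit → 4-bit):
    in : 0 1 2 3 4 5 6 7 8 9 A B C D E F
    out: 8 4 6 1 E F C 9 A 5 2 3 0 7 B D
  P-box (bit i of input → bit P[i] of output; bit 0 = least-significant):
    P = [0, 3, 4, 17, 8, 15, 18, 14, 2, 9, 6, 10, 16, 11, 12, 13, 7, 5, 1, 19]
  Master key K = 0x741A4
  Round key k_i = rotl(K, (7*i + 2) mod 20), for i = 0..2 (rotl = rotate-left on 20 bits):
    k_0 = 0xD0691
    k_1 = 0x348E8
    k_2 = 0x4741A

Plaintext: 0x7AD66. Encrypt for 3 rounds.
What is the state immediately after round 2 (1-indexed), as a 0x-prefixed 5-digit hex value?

s_0 = plaintext = 0x7AD66
s_1 = Round(s_0, k_0) = 0x34C45
s_2 = Round(s_1, k_1) = 0x5B071
s_3 = Round(s_2, k_2) = 0xD39A8

0x5B071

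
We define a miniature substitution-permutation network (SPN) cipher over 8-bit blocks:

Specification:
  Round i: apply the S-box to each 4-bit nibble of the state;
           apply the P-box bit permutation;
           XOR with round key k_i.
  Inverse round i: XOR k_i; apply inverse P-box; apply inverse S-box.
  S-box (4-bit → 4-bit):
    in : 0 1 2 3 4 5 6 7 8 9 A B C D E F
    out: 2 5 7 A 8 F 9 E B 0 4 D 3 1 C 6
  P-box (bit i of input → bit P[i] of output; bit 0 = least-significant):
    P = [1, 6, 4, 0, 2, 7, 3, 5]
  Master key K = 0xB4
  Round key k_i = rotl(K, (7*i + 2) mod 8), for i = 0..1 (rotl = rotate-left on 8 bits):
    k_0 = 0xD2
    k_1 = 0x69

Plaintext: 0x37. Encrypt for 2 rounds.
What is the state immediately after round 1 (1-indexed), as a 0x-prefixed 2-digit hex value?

s_0 = plaintext = 0x37
s_1 = Round(s_0, k_0) = 0x23
s_2 = Round(s_1, k_1) = 0xA4

0x23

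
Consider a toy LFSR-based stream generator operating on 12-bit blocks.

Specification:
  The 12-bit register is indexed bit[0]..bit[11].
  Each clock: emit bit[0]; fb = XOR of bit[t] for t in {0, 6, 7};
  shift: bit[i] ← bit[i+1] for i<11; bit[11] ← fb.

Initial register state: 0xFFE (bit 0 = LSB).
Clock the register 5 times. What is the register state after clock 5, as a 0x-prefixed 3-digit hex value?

reg_0 = 0xFFE
clock 1: out=0, reg = 0x7FF
clock 2: out=1, reg = 0xBFF
clock 3: out=1, reg = 0xDFF
clock 4: out=1, reg = 0xEFF
clock 5: out=1, reg = 0xF7F

0xF7F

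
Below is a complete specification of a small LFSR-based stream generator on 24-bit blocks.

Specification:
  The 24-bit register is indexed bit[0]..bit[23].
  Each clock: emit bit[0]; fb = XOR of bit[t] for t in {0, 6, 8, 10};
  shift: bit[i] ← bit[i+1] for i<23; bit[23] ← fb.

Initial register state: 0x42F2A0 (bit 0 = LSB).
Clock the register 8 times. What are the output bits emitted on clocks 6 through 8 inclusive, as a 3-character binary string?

reg_0 = 0x42F2A0
clock 1: out=0, reg = 0x217950
clock 2: out=0, reg = 0x10BCA8
clock 3: out=0, reg = 0x885E54
clock 4: out=0, reg = 0x442F2A
clock 5: out=0, reg = 0x221795
clock 6: out=1, reg = 0x910BCA
clock 7: out=0, reg = 0x4885E5
clock 8: out=1, reg = 0x2442F2

101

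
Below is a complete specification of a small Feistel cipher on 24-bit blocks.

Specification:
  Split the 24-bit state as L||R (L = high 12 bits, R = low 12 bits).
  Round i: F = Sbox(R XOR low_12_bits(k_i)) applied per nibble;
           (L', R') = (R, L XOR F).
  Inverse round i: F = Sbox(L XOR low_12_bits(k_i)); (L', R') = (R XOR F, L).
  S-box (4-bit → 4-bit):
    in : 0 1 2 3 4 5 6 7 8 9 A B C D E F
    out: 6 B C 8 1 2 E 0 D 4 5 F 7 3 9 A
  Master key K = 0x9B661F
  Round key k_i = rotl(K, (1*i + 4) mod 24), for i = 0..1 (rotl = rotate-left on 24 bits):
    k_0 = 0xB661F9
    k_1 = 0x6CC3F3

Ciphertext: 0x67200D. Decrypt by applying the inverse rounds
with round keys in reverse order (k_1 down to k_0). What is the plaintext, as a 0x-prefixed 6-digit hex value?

0xEB82D6

s_0 = ciphertext = 0x67200D
s_1 = InvRound(s_0, k_1) = 0x2D6672
s_2 = InvRound(s_1, k_0) = 0xEB82D6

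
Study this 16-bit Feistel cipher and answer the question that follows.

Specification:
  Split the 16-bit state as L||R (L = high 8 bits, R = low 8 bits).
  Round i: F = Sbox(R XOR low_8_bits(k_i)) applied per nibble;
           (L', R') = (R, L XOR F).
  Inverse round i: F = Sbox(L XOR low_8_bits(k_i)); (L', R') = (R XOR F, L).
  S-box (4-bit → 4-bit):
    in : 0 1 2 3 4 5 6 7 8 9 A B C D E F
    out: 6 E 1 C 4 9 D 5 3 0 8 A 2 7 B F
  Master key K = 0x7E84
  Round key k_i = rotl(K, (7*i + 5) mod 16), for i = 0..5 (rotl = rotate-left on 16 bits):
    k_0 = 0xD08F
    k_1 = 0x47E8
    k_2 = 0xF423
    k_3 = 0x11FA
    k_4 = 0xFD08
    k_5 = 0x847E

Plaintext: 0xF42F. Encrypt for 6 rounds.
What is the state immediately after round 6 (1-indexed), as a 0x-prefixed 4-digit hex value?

0x114A

s_0 = plaintext = 0xF42F
s_1 = Round(s_0, k_0) = 0x2F72
s_2 = Round(s_1, k_1) = 0x7227
s_3 = Round(s_2, k_2) = 0x2716
s_4 = Round(s_3, k_3) = 0x1695
s_5 = Round(s_4, k_4) = 0x9511
s_6 = Round(s_5, k_5) = 0x114A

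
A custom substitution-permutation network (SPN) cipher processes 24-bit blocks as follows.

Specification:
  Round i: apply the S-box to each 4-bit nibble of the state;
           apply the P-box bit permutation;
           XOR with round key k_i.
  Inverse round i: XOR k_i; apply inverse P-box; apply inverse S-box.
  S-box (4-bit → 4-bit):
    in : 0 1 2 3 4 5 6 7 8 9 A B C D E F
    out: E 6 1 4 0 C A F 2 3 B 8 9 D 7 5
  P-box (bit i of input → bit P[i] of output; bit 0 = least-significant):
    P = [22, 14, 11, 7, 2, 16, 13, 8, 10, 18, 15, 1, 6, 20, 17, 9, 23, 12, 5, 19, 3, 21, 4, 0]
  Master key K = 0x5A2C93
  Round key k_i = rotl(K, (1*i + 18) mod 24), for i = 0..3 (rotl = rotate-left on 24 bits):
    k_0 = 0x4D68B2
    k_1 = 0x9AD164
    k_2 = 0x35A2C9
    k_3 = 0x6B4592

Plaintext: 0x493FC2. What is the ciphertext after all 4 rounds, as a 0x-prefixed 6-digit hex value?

s_0 = plaintext = 0x493FC2
s_1 = Round(s_0, k_0) = 0x8FFDB6
s_2 = Round(s_1, k_1) = 0x381486
s_3 = Round(s_2, k_2) = 0x26F259
s_4 = Round(s_3, k_3) = 0x2130DA

0x2130DA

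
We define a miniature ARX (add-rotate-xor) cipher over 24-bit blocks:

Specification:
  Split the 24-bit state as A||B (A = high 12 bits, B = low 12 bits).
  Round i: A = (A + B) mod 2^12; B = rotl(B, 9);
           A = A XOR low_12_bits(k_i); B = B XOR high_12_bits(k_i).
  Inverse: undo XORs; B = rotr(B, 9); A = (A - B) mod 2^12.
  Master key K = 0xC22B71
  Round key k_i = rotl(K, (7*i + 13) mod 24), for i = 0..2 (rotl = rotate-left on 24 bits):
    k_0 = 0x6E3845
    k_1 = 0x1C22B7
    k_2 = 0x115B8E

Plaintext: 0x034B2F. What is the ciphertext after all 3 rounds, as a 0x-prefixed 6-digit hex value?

0x08348B

s_0 = plaintext = 0x034B2F
s_1 = Round(s_0, k_0) = 0x326986
s_2 = Round(s_1, k_1) = 0xE1BCF2
s_3 = Round(s_2, k_2) = 0x08348B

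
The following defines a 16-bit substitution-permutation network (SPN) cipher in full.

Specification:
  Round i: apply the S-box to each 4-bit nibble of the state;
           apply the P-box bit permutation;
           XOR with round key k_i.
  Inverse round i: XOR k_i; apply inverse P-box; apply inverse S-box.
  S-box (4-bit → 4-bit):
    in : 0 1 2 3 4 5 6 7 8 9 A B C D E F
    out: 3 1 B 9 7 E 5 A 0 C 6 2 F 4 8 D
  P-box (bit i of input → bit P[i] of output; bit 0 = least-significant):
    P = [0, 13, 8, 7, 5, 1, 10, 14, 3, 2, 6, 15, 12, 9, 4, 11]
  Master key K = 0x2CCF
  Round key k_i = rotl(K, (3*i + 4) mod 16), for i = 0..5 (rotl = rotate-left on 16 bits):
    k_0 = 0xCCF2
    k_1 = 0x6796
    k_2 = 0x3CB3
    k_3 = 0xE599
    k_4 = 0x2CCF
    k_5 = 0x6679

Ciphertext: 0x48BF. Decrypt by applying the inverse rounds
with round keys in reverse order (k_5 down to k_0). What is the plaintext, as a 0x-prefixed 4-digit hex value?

0x2DA9

s_0 = ciphertext = 0x48BF
s_1 = InvRound(s_0, k_5) = 0x7AA7
s_2 = InvRound(s_1, k_4) = 0x06F8
s_3 = InvRound(s_2, k_3) = 0xB934
s_4 = InvRound(s_3, k_2) = 0x87AF
s_5 = InvRound(s_4, k_1) = 0xD330
s_6 = InvRound(s_5, k_0) = 0x2DA9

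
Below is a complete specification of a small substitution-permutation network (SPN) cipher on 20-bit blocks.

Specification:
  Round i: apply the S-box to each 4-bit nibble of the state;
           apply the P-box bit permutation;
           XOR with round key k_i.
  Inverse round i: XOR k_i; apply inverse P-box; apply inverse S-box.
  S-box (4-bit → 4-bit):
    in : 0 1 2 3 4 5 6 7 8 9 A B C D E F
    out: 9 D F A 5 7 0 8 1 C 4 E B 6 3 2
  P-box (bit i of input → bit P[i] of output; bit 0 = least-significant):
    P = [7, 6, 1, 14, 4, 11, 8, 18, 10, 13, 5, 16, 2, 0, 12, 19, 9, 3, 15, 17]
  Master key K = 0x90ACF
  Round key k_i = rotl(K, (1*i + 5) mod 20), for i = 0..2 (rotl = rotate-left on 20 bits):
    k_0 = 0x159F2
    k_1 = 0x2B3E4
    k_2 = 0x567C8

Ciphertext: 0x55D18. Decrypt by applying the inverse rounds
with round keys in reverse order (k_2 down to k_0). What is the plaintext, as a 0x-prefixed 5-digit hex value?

s_0 = ciphertext = 0x55D18
s_1 = InvRound(s_0, k_2) = 0x8AFEE
s_2 = InvRound(s_1, k_1) = 0x398FA
s_3 = InvRound(s_2, k_0) = 0xB66A7

0xB66A7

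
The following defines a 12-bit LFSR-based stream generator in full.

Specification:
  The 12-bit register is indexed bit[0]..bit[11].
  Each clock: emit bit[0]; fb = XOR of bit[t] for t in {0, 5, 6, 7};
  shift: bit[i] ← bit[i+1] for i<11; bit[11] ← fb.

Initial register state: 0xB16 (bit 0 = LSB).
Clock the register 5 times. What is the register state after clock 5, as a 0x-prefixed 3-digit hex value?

0xA58

reg_0 = 0xB16
clock 1: out=0, reg = 0x58B
clock 2: out=1, reg = 0x2C5
clock 3: out=1, reg = 0x962
clock 4: out=0, reg = 0x4B1
clock 5: out=1, reg = 0xA58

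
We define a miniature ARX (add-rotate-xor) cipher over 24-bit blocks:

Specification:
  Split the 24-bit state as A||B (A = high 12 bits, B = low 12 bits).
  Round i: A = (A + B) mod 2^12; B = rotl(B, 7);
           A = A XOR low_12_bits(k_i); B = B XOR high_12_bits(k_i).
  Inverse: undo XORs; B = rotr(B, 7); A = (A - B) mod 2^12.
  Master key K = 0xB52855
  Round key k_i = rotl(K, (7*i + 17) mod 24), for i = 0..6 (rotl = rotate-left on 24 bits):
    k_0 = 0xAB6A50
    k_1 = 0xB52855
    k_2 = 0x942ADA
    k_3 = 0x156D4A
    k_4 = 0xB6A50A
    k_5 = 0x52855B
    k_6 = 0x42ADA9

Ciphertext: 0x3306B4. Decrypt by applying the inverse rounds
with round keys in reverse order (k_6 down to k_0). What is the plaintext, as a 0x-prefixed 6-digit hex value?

s_0 = ciphertext = 0x3306B4
s_1 = InvRound(s_0, k_6) = 0xAD43C5
s_2 = InvRound(s_1, k_5) = 0x1E2DAD
s_3 = InvRound(s_2, k_4) = 0xBFB8ED
s_4 = InvRound(s_3, k_3) = 0xF3E773
s_5 = InvRound(s_4, k_2) = 0xFA863C
s_6 = InvRound(s_5, k_1) = 0xA23DDA
s_7 = InvRound(s_6, k_0) = 0x2E5D8E

0x2E5D8E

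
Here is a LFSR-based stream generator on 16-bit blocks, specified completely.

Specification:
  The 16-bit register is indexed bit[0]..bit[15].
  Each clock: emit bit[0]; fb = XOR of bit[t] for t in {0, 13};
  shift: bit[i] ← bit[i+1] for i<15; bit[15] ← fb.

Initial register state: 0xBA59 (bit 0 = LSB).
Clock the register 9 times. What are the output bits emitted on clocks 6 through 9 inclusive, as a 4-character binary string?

reg_0 = 0xBA59
clock 1: out=1, reg = 0x5D2C
clock 2: out=0, reg = 0x2E96
clock 3: out=0, reg = 0x974B
clock 4: out=1, reg = 0xCBA5
clock 5: out=1, reg = 0xE5D2
clock 6: out=0, reg = 0xF2E9
clock 7: out=1, reg = 0x7974
clock 8: out=0, reg = 0xBCBA
clock 9: out=0, reg = 0xDE5D

0100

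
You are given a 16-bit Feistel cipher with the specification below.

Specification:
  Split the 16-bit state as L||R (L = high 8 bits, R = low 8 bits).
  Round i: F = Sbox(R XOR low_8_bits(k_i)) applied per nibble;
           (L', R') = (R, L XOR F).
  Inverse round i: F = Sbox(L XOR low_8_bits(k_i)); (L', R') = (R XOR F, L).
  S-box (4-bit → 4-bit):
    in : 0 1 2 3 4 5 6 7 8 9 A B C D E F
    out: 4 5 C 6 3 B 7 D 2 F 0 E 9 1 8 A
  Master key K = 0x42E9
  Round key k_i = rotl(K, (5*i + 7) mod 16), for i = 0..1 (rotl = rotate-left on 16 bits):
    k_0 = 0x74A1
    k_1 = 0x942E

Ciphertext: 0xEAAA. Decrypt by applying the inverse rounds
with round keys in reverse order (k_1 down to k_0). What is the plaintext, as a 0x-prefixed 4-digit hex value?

0x1839

s_0 = ciphertext = 0xEAAA
s_1 = InvRound(s_0, k_1) = 0x39EA
s_2 = InvRound(s_1, k_0) = 0x1839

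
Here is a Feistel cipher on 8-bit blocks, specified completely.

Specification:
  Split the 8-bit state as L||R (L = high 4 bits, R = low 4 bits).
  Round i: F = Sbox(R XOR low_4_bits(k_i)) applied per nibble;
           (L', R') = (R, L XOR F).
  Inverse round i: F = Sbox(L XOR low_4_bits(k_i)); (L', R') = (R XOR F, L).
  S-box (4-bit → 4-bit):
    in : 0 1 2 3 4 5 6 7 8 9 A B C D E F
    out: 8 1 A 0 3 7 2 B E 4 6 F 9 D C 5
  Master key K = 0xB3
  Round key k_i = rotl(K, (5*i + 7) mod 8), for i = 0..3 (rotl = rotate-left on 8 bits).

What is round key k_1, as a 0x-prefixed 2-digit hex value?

0x3B

K = 0xB3
k_0 = rotl(K, (5*0+7) mod 8) = rotl(K, 7) = 0xD9
k_1 = rotl(K, (5*1+7) mod 8) = rotl(K, 4) = 0x3B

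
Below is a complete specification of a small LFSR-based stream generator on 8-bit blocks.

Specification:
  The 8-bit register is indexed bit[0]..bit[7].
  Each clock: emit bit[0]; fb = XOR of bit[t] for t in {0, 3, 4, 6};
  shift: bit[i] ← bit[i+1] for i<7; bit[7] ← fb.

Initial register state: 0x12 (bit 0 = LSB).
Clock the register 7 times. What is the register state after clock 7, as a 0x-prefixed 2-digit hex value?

reg_0 = 0x12
clock 1: out=0, reg = 0x89
clock 2: out=1, reg = 0x44
clock 3: out=0, reg = 0xA2
clock 4: out=0, reg = 0x51
clock 5: out=1, reg = 0xA8
clock 6: out=0, reg = 0xD4
clock 7: out=0, reg = 0x6A

0x6A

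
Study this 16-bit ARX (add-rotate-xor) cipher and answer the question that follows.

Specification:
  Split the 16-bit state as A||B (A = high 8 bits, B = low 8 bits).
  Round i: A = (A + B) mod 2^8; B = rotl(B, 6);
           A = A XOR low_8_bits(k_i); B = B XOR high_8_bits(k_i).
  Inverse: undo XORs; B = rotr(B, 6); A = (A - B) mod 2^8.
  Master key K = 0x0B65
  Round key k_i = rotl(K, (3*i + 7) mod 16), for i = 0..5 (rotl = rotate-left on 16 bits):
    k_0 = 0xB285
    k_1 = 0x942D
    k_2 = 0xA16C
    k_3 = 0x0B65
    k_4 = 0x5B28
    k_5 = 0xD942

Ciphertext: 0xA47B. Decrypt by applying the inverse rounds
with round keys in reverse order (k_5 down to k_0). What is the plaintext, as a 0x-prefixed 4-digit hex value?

s_0 = ciphertext = 0xA47B
s_1 = InvRound(s_0, k_5) = 0x5C8A
s_2 = InvRound(s_1, k_4) = 0x2D47
s_3 = InvRound(s_2, k_3) = 0x1731
s_4 = InvRound(s_3, k_2) = 0x3942
s_5 = InvRound(s_4, k_1) = 0xB95B
s_6 = InvRound(s_5, k_0) = 0x95A7

0x95A7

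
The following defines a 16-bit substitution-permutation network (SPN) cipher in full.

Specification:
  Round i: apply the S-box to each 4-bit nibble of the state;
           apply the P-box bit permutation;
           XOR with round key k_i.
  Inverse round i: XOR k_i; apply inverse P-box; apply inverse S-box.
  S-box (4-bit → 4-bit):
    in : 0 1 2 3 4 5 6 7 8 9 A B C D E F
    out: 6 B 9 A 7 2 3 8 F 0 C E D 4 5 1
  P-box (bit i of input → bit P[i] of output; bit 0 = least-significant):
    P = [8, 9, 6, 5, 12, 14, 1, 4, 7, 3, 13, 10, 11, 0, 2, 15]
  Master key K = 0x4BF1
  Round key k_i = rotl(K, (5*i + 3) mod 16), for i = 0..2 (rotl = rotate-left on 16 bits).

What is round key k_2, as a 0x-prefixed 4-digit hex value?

0x297E

K = 0x4BF1
k_0 = rotl(K, (5*0+3) mod 16) = rotl(K, 3) = 0x5F8A
k_1 = rotl(K, (5*1+3) mod 16) = rotl(K, 8) = 0xF14B
k_2 = rotl(K, (5*2+3) mod 16) = rotl(K, 13) = 0x297E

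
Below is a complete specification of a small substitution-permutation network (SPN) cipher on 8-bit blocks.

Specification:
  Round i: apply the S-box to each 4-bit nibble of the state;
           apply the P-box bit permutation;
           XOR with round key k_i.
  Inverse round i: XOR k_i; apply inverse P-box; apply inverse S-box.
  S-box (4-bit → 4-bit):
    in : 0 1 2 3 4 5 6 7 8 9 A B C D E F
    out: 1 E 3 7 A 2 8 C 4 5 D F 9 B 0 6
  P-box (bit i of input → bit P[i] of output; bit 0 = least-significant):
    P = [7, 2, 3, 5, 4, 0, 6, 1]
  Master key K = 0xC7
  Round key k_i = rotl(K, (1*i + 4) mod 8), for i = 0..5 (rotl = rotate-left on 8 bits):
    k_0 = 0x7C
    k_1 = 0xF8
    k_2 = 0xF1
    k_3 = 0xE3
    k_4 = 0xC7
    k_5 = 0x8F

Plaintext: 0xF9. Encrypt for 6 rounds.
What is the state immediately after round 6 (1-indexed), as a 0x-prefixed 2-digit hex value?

s_0 = plaintext = 0xF9
s_1 = Round(s_0, k_0) = 0xB5
s_2 = Round(s_1, k_1) = 0xAF
s_3 = Round(s_2, k_2) = 0xAF
s_4 = Round(s_3, k_3) = 0xBD
s_5 = Round(s_4, k_4) = 0x30
s_6 = Round(s_5, k_5) = 0x5E

0x5E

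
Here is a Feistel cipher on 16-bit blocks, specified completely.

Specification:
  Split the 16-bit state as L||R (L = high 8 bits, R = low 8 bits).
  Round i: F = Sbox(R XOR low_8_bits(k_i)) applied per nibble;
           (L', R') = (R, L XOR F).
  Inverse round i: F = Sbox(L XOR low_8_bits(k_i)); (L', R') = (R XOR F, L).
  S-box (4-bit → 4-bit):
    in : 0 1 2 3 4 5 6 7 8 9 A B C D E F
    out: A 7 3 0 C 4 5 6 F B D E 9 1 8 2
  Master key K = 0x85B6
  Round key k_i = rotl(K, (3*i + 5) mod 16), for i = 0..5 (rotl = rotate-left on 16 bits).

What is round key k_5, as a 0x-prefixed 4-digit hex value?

K = 0x85B6
k_0 = rotl(K, (3*0+5) mod 16) = rotl(K, 5) = 0xB6D0
k_1 = rotl(K, (3*1+5) mod 16) = rotl(K, 8) = 0xB685
k_2 = rotl(K, (3*2+5) mod 16) = rotl(K, 11) = 0xB42D
k_3 = rotl(K, (3*3+5) mod 16) = rotl(K, 14) = 0xA16D
k_4 = rotl(K, (3*4+5) mod 16) = rotl(K, 1) = 0x0B6D
k_5 = rotl(K, (3*5+5) mod 16) = rotl(K, 4) = 0x5B68

0x5B68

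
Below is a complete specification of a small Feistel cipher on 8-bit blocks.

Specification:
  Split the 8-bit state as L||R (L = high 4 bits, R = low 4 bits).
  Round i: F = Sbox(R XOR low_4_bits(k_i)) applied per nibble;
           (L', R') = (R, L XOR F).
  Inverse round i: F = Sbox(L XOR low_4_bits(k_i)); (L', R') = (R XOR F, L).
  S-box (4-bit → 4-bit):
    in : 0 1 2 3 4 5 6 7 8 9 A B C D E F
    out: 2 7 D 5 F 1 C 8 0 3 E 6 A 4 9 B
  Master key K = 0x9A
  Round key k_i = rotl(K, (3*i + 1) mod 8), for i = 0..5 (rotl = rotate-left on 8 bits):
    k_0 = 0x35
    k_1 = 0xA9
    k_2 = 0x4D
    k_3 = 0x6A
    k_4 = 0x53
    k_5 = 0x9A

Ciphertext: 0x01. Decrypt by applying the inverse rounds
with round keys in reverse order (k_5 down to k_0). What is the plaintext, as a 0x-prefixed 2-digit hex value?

s_0 = ciphertext = 0x01
s_1 = InvRound(s_0, k_5) = 0xF0
s_2 = InvRound(s_1, k_4) = 0xAF
s_3 = InvRound(s_2, k_3) = 0xDA
s_4 = InvRound(s_3, k_2) = 0x8D
s_5 = InvRound(s_4, k_1) = 0xA8
s_6 = InvRound(s_5, k_0) = 0x3A

0x3A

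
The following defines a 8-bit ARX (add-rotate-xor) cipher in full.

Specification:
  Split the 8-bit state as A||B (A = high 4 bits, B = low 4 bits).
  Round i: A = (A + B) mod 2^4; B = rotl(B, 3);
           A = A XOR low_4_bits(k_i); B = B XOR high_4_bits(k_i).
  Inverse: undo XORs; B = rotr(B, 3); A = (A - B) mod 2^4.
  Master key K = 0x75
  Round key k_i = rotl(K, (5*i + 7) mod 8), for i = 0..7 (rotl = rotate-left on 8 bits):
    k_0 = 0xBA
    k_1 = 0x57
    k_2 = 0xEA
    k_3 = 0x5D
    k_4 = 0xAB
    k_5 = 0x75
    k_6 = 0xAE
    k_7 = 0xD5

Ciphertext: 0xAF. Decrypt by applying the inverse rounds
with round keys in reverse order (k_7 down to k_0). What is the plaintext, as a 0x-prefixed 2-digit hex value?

s_0 = ciphertext = 0xAF
s_1 = InvRound(s_0, k_7) = 0xB4
s_2 = InvRound(s_1, k_6) = 0x8D
s_3 = InvRound(s_2, k_5) = 0x85
s_4 = InvRound(s_3, k_4) = 0x4F
s_5 = InvRound(s_4, k_3) = 0x45
s_6 = InvRound(s_5, k_2) = 0x77
s_7 = InvRound(s_6, k_1) = 0xC4
s_8 = InvRound(s_7, k_0) = 0x7F

0x7F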